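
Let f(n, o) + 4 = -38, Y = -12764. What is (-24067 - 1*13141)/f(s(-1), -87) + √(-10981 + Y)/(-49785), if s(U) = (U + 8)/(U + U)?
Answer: 18604/21 - I*√23745/49785 ≈ 885.9 - 0.0030952*I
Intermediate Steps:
s(U) = (8 + U)/(2*U) (s(U) = (8 + U)/((2*U)) = (8 + U)*(1/(2*U)) = (8 + U)/(2*U))
f(n, o) = -42 (f(n, o) = -4 - 38 = -42)
(-24067 - 1*13141)/f(s(-1), -87) + √(-10981 + Y)/(-49785) = (-24067 - 1*13141)/(-42) + √(-10981 - 12764)/(-49785) = (-24067 - 13141)*(-1/42) + √(-23745)*(-1/49785) = -37208*(-1/42) + (I*√23745)*(-1/49785) = 18604/21 - I*√23745/49785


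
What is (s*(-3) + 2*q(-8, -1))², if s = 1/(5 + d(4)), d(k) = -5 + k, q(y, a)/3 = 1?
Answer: 441/16 ≈ 27.563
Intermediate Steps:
q(y, a) = 3 (q(y, a) = 3*1 = 3)
s = ¼ (s = 1/(5 + (-5 + 4)) = 1/(5 - 1) = 1/4 = ¼ ≈ 0.25000)
(s*(-3) + 2*q(-8, -1))² = ((¼)*(-3) + 2*3)² = (-¾ + 6)² = (21/4)² = 441/16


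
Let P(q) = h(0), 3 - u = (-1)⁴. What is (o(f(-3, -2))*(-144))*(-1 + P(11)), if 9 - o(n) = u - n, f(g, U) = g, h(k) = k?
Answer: 576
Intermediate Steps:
u = 2 (u = 3 - 1*(-1)⁴ = 3 - 1*1 = 3 - 1 = 2)
P(q) = 0
o(n) = 7 + n (o(n) = 9 - (2 - n) = 9 + (-2 + n) = 7 + n)
(o(f(-3, -2))*(-144))*(-1 + P(11)) = ((7 - 3)*(-144))*(-1 + 0) = (4*(-144))*(-1) = -576*(-1) = 576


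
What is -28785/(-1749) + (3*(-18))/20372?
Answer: 8883539/539858 ≈ 16.455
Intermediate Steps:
-28785/(-1749) + (3*(-18))/20372 = -28785*(-1/1749) - 54*1/20372 = 9595/583 - 27/10186 = 8883539/539858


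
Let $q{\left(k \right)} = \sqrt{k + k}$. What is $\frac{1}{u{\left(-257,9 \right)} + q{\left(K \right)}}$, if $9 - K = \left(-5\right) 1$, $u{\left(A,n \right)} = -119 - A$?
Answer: $\frac{69}{9508} - \frac{\sqrt{7}}{9508} \approx 0.0069788$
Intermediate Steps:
$K = 14$ ($K = 9 - \left(-5\right) 1 = 9 - -5 = 9 + 5 = 14$)
$q{\left(k \right)} = \sqrt{2} \sqrt{k}$ ($q{\left(k \right)} = \sqrt{2 k} = \sqrt{2} \sqrt{k}$)
$\frac{1}{u{\left(-257,9 \right)} + q{\left(K \right)}} = \frac{1}{\left(-119 - -257\right) + \sqrt{2} \sqrt{14}} = \frac{1}{\left(-119 + 257\right) + 2 \sqrt{7}} = \frac{1}{138 + 2 \sqrt{7}}$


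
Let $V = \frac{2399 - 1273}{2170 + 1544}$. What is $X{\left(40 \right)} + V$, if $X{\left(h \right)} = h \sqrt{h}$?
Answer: $\frac{563}{1857} + 80 \sqrt{10} \approx 253.29$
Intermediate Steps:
$V = \frac{563}{1857}$ ($V = \frac{1126}{3714} = 1126 \cdot \frac{1}{3714} = \frac{563}{1857} \approx 0.30318$)
$X{\left(h \right)} = h^{\frac{3}{2}}$
$X{\left(40 \right)} + V = 40^{\frac{3}{2}} + \frac{563}{1857} = 80 \sqrt{10} + \frac{563}{1857} = \frac{563}{1857} + 80 \sqrt{10}$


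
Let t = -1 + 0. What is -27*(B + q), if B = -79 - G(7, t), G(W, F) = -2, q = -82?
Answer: 4293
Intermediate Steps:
t = -1
B = -77 (B = -79 - 1*(-2) = -79 + 2 = -77)
-27*(B + q) = -27*(-77 - 82) = -27*(-159) = 4293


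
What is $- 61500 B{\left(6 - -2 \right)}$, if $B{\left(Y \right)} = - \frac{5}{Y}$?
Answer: $\frac{76875}{2} \approx 38438.0$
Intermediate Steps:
$- 61500 B{\left(6 - -2 \right)} = - 61500 \left(- \frac{5}{6 - -2}\right) = - 61500 \left(- \frac{5}{6 + 2}\right) = - 61500 \left(- \frac{5}{8}\right) = - 61500 \left(\left(-5\right) \frac{1}{8}\right) = \left(-61500\right) \left(- \frac{5}{8}\right) = \frac{76875}{2}$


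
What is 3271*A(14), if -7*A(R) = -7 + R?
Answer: -3271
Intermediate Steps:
A(R) = 1 - R/7 (A(R) = -(-7 + R)/7 = 1 - R/7)
3271*A(14) = 3271*(1 - ⅐*14) = 3271*(1 - 2) = 3271*(-1) = -3271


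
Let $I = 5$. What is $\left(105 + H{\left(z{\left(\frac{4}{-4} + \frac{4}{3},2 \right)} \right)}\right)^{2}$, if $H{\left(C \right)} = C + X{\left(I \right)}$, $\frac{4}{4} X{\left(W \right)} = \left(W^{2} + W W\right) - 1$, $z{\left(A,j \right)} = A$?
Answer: $\frac{214369}{9} \approx 23819.0$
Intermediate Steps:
$X{\left(W \right)} = -1 + 2 W^{2}$ ($X{\left(W \right)} = \left(W^{2} + W W\right) - 1 = \left(W^{2} + W^{2}\right) - 1 = 2 W^{2} - 1 = -1 + 2 W^{2}$)
$H{\left(C \right)} = 49 + C$ ($H{\left(C \right)} = C - \left(1 - 2 \cdot 5^{2}\right) = C + \left(-1 + 2 \cdot 25\right) = C + \left(-1 + 50\right) = C + 49 = 49 + C$)
$\left(105 + H{\left(z{\left(\frac{4}{-4} + \frac{4}{3},2 \right)} \right)}\right)^{2} = \left(105 + \left(49 + \left(\frac{4}{-4} + \frac{4}{3}\right)\right)\right)^{2} = \left(105 + \left(49 + \left(4 \left(- \frac{1}{4}\right) + 4 \cdot \frac{1}{3}\right)\right)\right)^{2} = \left(105 + \left(49 + \left(-1 + \frac{4}{3}\right)\right)\right)^{2} = \left(105 + \left(49 + \frac{1}{3}\right)\right)^{2} = \left(105 + \frac{148}{3}\right)^{2} = \left(\frac{463}{3}\right)^{2} = \frac{214369}{9}$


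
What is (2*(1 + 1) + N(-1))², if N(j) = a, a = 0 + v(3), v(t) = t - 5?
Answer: 4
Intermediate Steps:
v(t) = -5 + t
a = -2 (a = 0 + (-5 + 3) = 0 - 2 = -2)
N(j) = -2
(2*(1 + 1) + N(-1))² = (2*(1 + 1) - 2)² = (2*2 - 2)² = (4 - 2)² = 2² = 4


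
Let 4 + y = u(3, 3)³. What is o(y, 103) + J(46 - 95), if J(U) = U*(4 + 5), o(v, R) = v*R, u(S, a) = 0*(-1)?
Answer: -853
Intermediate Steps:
u(S, a) = 0
y = -4 (y = -4 + 0³ = -4 + 0 = -4)
o(v, R) = R*v
J(U) = 9*U (J(U) = U*9 = 9*U)
o(y, 103) + J(46 - 95) = 103*(-4) + 9*(46 - 95) = -412 + 9*(-49) = -412 - 441 = -853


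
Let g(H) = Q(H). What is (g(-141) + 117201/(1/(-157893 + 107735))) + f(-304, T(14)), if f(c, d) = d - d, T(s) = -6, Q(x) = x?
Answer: -5878567899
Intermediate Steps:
g(H) = H
f(c, d) = 0
(g(-141) + 117201/(1/(-157893 + 107735))) + f(-304, T(14)) = (-141 + 117201/(1/(-157893 + 107735))) + 0 = (-141 + 117201/(1/(-50158))) + 0 = (-141 + 117201/(-1/50158)) + 0 = (-141 + 117201*(-50158)) + 0 = (-141 - 5878567758) + 0 = -5878567899 + 0 = -5878567899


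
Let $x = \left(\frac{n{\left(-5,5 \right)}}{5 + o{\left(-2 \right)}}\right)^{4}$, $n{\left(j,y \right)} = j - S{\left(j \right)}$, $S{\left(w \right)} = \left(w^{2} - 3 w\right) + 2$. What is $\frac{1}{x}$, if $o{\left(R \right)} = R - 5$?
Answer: $\frac{16}{4879681} \approx 3.2789 \cdot 10^{-6}$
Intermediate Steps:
$S{\left(w \right)} = 2 + w^{2} - 3 w$
$n{\left(j,y \right)} = -2 - j^{2} + 4 j$ ($n{\left(j,y \right)} = j - \left(2 + j^{2} - 3 j\right) = -2 - j^{2} + 4 j$)
$o{\left(R \right)} = -5 + R$
$x = \frac{4879681}{16}$ ($x = \left(\frac{-2 - \left(-5\right)^{2} + 4 \left(-5\right)}{5 - 7}\right)^{4} = \left(\frac{-2 - 25 - 20}{5 - 7}\right)^{4} = \left(\frac{-2 - 25 - 20}{-2}\right)^{4} = \left(\left(-47\right) \left(- \frac{1}{2}\right)\right)^{4} = \left(\frac{47}{2}\right)^{4} = \frac{4879681}{16} \approx 3.0498 \cdot 10^{5}$)
$\frac{1}{x} = \frac{1}{\frac{4879681}{16}} = \frac{16}{4879681}$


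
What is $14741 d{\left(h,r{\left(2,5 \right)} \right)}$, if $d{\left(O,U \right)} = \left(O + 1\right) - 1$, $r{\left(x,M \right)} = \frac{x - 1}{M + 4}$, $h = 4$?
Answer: $58964$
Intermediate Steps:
$r{\left(x,M \right)} = \frac{-1 + x}{4 + M}$
$d{\left(O,U \right)} = O$ ($d{\left(O,U \right)} = \left(1 + O\right) - 1 = O$)
$14741 d{\left(h,r{\left(2,5 \right)} \right)} = 14741 \cdot 4 = 58964$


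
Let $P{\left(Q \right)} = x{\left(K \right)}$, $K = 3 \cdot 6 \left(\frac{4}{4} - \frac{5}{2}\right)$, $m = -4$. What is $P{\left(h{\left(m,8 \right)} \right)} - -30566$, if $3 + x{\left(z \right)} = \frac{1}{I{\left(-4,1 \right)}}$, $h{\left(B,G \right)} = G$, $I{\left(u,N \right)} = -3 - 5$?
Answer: $\frac{244503}{8} \approx 30563.0$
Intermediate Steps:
$I{\left(u,N \right)} = -8$
$K = -27$ ($K = 18 \left(4 \cdot \frac{1}{4} - \frac{5}{2}\right) = 18 \left(1 - \frac{5}{2}\right) = 18 \left(- \frac{3}{2}\right) = -27$)
$x{\left(z \right)} = - \frac{25}{8}$ ($x{\left(z \right)} = -3 + \frac{1}{-8} = -3 - \frac{1}{8} = - \frac{25}{8}$)
$P{\left(Q \right)} = - \frac{25}{8}$
$P{\left(h{\left(m,8 \right)} \right)} - -30566 = - \frac{25}{8} - -30566 = - \frac{25}{8} + 30566 = \frac{244503}{8}$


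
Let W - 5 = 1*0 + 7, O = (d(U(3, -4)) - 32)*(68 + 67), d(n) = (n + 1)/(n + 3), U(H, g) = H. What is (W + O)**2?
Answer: 17791524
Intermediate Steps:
d(n) = (1 + n)/(3 + n)
O = -4230 (O = ((1 + 3)/(3 + 3) - 32)*(68 + 67) = (4/6 - 32)*135 = ((1/6)*4 - 32)*135 = (2/3 - 32)*135 = -94/3*135 = -4230)
W = 12 (W = 5 + (1*0 + 7) = 5 + (0 + 7) = 5 + 7 = 12)
(W + O)**2 = (12 - 4230)**2 = (-4218)**2 = 17791524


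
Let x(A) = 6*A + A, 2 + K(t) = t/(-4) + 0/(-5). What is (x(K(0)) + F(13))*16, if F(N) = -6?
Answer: -320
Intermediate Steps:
K(t) = -2 - t/4 (K(t) = -2 + (t/(-4) + 0/(-5)) = -2 + (t*(-1/4) + 0*(-1/5)) = -2 + (-t/4 + 0) = -2 - t/4)
x(A) = 7*A
(x(K(0)) + F(13))*16 = (7*(-2 - 1/4*0) - 6)*16 = (7*(-2 + 0) - 6)*16 = (7*(-2) - 6)*16 = (-14 - 6)*16 = -20*16 = -320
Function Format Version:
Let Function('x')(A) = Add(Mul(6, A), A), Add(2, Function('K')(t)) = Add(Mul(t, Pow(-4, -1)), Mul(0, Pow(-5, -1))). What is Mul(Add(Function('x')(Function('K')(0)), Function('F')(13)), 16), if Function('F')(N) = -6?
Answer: -320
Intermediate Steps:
Function('K')(t) = Add(-2, Mul(Rational(-1, 4), t)) (Function('K')(t) = Add(-2, Add(Mul(t, Pow(-4, -1)), Mul(0, Pow(-5, -1)))) = Add(-2, Add(Mul(t, Rational(-1, 4)), Mul(0, Rational(-1, 5)))) = Add(-2, Add(Mul(Rational(-1, 4), t), 0)) = Add(-2, Mul(Rational(-1, 4), t)))
Function('x')(A) = Mul(7, A)
Mul(Add(Function('x')(Function('K')(0)), Function('F')(13)), 16) = Mul(Add(Mul(7, Add(-2, Mul(Rational(-1, 4), 0))), -6), 16) = Mul(Add(Mul(7, Add(-2, 0)), -6), 16) = Mul(Add(Mul(7, -2), -6), 16) = Mul(Add(-14, -6), 16) = Mul(-20, 16) = -320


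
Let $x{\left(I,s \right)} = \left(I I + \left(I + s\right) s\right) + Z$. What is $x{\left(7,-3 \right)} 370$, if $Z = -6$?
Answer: $11470$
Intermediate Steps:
$x{\left(I,s \right)} = -6 + I^{2} + s \left(I + s\right)$ ($x{\left(I,s \right)} = \left(I I + \left(I + s\right) s\right) - 6 = \left(I^{2} + s \left(I + s\right)\right) - 6 = -6 + I^{2} + s \left(I + s\right)$)
$x{\left(7,-3 \right)} 370 = \left(-6 + 7^{2} + \left(-3\right)^{2} + 7 \left(-3\right)\right) 370 = \left(-6 + 49 + 9 - 21\right) 370 = 31 \cdot 370 = 11470$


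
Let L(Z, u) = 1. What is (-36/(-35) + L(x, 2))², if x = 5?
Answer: 5041/1225 ≈ 4.1151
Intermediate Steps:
(-36/(-35) + L(x, 2))² = (-36/(-35) + 1)² = (-36*(-1/35) + 1)² = (36/35 + 1)² = (71/35)² = 5041/1225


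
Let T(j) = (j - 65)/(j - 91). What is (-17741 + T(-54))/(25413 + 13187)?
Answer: -1286163/2798500 ≈ -0.45959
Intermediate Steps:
T(j) = (-65 + j)/(-91 + j)
(-17741 + T(-54))/(25413 + 13187) = (-17741 + (-65 - 54)/(-91 - 54))/(25413 + 13187) = (-17741 - 119/(-145))/38600 = (-17741 - 1/145*(-119))*(1/38600) = (-17741 + 119/145)*(1/38600) = -2572326/145*1/38600 = -1286163/2798500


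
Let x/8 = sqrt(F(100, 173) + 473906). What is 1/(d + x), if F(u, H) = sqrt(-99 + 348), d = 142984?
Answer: 1/(142984 + 8*sqrt(473906 + sqrt(249))) ≈ 6.7344e-6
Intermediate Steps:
F(u, H) = sqrt(249)
x = 8*sqrt(473906 + sqrt(249)) (x = 8*sqrt(sqrt(249) + 473906) = 8*sqrt(473906 + sqrt(249)) ≈ 5507.4)
1/(d + x) = 1/(142984 + 8*sqrt(473906 + sqrt(249)))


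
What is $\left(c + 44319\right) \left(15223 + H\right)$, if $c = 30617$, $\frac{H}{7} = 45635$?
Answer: $25078681248$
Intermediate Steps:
$H = 319445$ ($H = 7 \cdot 45635 = 319445$)
$\left(c + 44319\right) \left(15223 + H\right) = \left(30617 + 44319\right) \left(15223 + 319445\right) = 74936 \cdot 334668 = 25078681248$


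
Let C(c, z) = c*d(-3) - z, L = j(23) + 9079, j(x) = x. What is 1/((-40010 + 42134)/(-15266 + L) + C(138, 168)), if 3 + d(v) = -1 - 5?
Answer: -1541/2173341 ≈ -0.00070905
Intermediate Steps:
d(v) = -9 (d(v) = -3 + (-1 - 5) = -3 - 6 = -9)
L = 9102 (L = 23 + 9079 = 9102)
C(c, z) = -z - 9*c (C(c, z) = c*(-9) - z = -9*c - z = -z - 9*c)
1/((-40010 + 42134)/(-15266 + L) + C(138, 168)) = 1/((-40010 + 42134)/(-15266 + 9102) + (-1*168 - 9*138)) = 1/(2124/(-6164) + (-168 - 1242)) = 1/(2124*(-1/6164) - 1410) = 1/(-531/1541 - 1410) = 1/(-2173341/1541) = -1541/2173341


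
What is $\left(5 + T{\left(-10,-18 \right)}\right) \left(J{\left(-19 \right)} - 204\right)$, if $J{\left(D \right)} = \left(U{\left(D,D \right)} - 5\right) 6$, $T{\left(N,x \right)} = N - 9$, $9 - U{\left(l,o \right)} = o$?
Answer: $924$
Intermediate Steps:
$U{\left(l,o \right)} = 9 - o$
$T{\left(N,x \right)} = -9 + N$ ($T{\left(N,x \right)} = N - 9 = -9 + N$)
$J{\left(D \right)} = 24 - 6 D$ ($J{\left(D \right)} = \left(\left(9 - D\right) - 5\right) 6 = \left(4 - D\right) 6 = 24 - 6 D$)
$\left(5 + T{\left(-10,-18 \right)}\right) \left(J{\left(-19 \right)} - 204\right) = \left(5 - 19\right) \left(\left(24 - -114\right) - 204\right) = \left(5 - 19\right) \left(\left(24 + 114\right) - 204\right) = - 14 \left(138 - 204\right) = \left(-14\right) \left(-66\right) = 924$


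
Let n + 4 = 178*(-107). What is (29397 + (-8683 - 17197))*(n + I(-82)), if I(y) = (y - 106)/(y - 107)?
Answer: -12662121454/189 ≈ -6.6995e+7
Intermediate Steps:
I(y) = (-106 + y)/(-107 + y)
n = -19050 (n = -4 + 178*(-107) = -4 - 19046 = -19050)
(29397 + (-8683 - 17197))*(n + I(-82)) = (29397 + (-8683 - 17197))*(-19050 + (-106 - 82)/(-107 - 82)) = (29397 - 25880)*(-19050 - 188/(-189)) = 3517*(-19050 - 1/189*(-188)) = 3517*(-19050 + 188/189) = 3517*(-3600262/189) = -12662121454/189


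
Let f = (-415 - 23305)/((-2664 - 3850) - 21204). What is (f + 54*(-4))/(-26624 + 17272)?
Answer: 745421/32402342 ≈ 0.023005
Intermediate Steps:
f = 11860/13859 (f = -23720/(-6514 - 21204) = -23720/(-27718) = -23720*(-1/27718) = 11860/13859 ≈ 0.85576)
(f + 54*(-4))/(-26624 + 17272) = (11860/13859 + 54*(-4))/(-26624 + 17272) = (11860/13859 - 216)/(-9352) = -2981684/13859*(-1/9352) = 745421/32402342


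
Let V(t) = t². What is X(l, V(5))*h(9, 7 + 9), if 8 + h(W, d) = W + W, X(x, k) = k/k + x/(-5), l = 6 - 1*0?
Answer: -2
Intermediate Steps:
l = 6 (l = 6 + 0 = 6)
X(x, k) = 1 - x/5 (X(x, k) = 1 + x*(-⅕) = 1 - x/5)
h(W, d) = -8 + 2*W (h(W, d) = -8 + (W + W) = -8 + 2*W)
X(l, V(5))*h(9, 7 + 9) = (1 - ⅕*6)*(-8 + 2*9) = (1 - 6/5)*(-8 + 18) = -⅕*10 = -2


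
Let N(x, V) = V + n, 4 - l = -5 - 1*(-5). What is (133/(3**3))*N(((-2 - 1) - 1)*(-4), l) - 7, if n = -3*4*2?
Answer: -2849/27 ≈ -105.52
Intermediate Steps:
l = 4 (l = 4 - (-5 - 1*(-5)) = 4 - (-5 + 5) = 4 - 1*0 = 4 + 0 = 4)
n = -24 (n = -12*2 = -24)
N(x, V) = -24 + V (N(x, V) = V - 24 = -24 + V)
(133/(3**3))*N(((-2 - 1) - 1)*(-4), l) - 7 = (133/(3**3))*(-24 + 4) - 7 = (133/27)*(-20) - 7 = -2660/27 - 7 = -2849/27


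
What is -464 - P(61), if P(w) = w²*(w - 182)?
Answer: 449777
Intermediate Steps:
P(w) = w²*(-182 + w)
-464 - P(61) = -464 - 61²*(-182 + 61) = -464 - 3721*(-121) = -464 - 1*(-450241) = -464 + 450241 = 449777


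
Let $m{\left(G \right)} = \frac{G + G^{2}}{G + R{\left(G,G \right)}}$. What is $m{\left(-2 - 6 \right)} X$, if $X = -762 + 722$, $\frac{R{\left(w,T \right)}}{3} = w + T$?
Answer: $40$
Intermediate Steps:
$R{\left(w,T \right)} = 3 T + 3 w$ ($R{\left(w,T \right)} = 3 \left(w + T\right) = 3 \left(T + w\right) = 3 T + 3 w$)
$X = -40$
$m{\left(G \right)} = \frac{G + G^{2}}{7 G}$ ($m{\left(G \right)} = \frac{G + G^{2}}{G + \left(3 G + 3 G\right)} = \frac{G + G^{2}}{G + 6 G} = \frac{G + G^{2}}{7 G}$)
$m{\left(-2 - 6 \right)} X = \left(\frac{1}{7} + \frac{-2 - 6}{7}\right) \left(-40\right) = \left(\frac{1}{7} + \frac{1}{7} \left(-8\right)\right) \left(-40\right) = \left(\frac{1}{7} - \frac{8}{7}\right) \left(-40\right) = \left(-1\right) \left(-40\right) = 40$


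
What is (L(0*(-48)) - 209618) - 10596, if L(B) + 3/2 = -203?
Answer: -440837/2 ≈ -2.2042e+5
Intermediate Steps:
L(B) = -409/2 (L(B) = -3/2 - 203 = -409/2)
(L(0*(-48)) - 209618) - 10596 = (-409/2 - 209618) - 10596 = -419645/2 - 10596 = -440837/2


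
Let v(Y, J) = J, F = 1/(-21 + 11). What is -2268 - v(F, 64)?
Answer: -2332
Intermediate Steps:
F = -1/10 (F = 1/(-10) = -1/10 ≈ -0.10000)
-2268 - v(F, 64) = -2268 - 1*64 = -2268 - 64 = -2332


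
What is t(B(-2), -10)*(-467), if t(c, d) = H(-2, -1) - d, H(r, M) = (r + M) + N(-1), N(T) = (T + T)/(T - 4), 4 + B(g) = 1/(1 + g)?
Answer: -17279/5 ≈ -3455.8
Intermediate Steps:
B(g) = -4 + 1/(1 + g)
N(T) = 2*T/(-4 + T) (N(T) = (2*T)/(-4 + T) = 2*T/(-4 + T))
H(r, M) = ⅖ + M + r (H(r, M) = (r + M) + 2*(-1)/(-4 - 1) = (M + r) + 2*(-1)/(-5) = (M + r) + 2*(-1)*(-⅕) = (M + r) + ⅖ = ⅖ + M + r)
t(c, d) = -13/5 - d (t(c, d) = (⅖ - 1 - 2) - d = -13/5 - d)
t(B(-2), -10)*(-467) = (-13/5 - 1*(-10))*(-467) = (-13/5 + 10)*(-467) = (37/5)*(-467) = -17279/5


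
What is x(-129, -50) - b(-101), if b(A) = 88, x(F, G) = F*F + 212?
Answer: 16765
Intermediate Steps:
x(F, G) = 212 + F² (x(F, G) = F² + 212 = 212 + F²)
x(-129, -50) - b(-101) = (212 + (-129)²) - 1*88 = (212 + 16641) - 88 = 16853 - 88 = 16765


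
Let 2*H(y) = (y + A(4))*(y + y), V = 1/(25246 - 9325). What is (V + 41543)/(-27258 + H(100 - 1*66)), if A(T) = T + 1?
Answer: -165351526/103215843 ≈ -1.6020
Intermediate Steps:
A(T) = 1 + T
V = 1/15921 ≈ 6.2810e-5
H(y) = y*(5 + y) (H(y) = ((y + (1 + 4))*(y + y))/2 = ((y + 5)*(2*y))/2 = ((5 + y)*(2*y))/2 = (2*y*(5 + y))/2 = y*(5 + y))
(V + 41543)/(-27258 + H(100 - 1*66)) = (1/15921 + 41543)/(-27258 + (100 - 1*66)*(5 + (100 - 1*66))) = 661406104/(15921*(-27258 + (100 - 66)*(5 + (100 - 66)))) = 661406104/(15921*(-27258 + 34*(5 + 34))) = 661406104/(15921*(-27258 + 34*39)) = 661406104/(15921*(-27258 + 1326)) = (661406104/15921)/(-25932) = (661406104/15921)*(-1/25932) = -165351526/103215843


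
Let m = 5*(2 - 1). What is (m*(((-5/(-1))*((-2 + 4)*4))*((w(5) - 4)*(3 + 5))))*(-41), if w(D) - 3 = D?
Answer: -262400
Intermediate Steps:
w(D) = 3 + D
m = 5 (m = 5*1 = 5)
(m*(((-5/(-1))*((-2 + 4)*4))*((w(5) - 4)*(3 + 5))))*(-41) = (5*(((-5/(-1))*((-2 + 4)*4))*(((3 + 5) - 4)*(3 + 5))))*(-41) = (5*(((-5*(-1))*(2*4))*((8 - 4)*8)))*(-41) = (5*((5*8)*(4*8)))*(-41) = (5*(40*32))*(-41) = (5*1280)*(-41) = 6400*(-41) = -262400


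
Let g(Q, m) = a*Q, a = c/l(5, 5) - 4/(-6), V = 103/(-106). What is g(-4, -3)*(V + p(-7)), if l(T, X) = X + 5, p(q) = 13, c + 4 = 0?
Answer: -680/53 ≈ -12.830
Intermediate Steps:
c = -4 (c = -4 + 0 = -4)
l(T, X) = 5 + X
V = -103/106 (V = 103*(-1/106) = -103/106 ≈ -0.97170)
a = 4/15 (a = -4/(5 + 5) - 4/(-6) = -4/10 - 4*(-⅙) = -4*⅒ + ⅔ = -⅖ + ⅔ = 4/15 ≈ 0.26667)
g(Q, m) = 4*Q/15
g(-4, -3)*(V + p(-7)) = ((4/15)*(-4))*(-103/106 + 13) = -16/15*1275/106 = -680/53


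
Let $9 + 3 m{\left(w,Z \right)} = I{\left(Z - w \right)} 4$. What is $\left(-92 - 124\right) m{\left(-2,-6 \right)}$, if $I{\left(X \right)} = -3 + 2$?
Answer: $936$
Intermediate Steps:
$I{\left(X \right)} = -1$
$m{\left(w,Z \right)} = - \frac{13}{3}$ ($m{\left(w,Z \right)} = -3 + \frac{\left(-1\right) 4}{3} = -3 + \frac{1}{3} \left(-4\right) = -3 - \frac{4}{3} = - \frac{13}{3}$)
$\left(-92 - 124\right) m{\left(-2,-6 \right)} = \left(-92 - 124\right) \left(- \frac{13}{3}\right) = \left(-216\right) \left(- \frac{13}{3}\right) = 936$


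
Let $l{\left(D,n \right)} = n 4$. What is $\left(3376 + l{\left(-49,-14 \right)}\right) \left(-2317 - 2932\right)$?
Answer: $-17426680$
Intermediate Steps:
$l{\left(D,n \right)} = 4 n$
$\left(3376 + l{\left(-49,-14 \right)}\right) \left(-2317 - 2932\right) = \left(3376 + 4 \left(-14\right)\right) \left(-2317 - 2932\right) = \left(3376 - 56\right) \left(-5249\right) = 3320 \left(-5249\right) = -17426680$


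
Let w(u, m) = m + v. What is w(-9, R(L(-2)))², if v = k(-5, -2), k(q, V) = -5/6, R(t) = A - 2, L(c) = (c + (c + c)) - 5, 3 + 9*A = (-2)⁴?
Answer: 625/324 ≈ 1.9290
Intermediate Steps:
A = 13/9 (A = -⅓ + (⅑)*(-2)⁴ = -⅓ + (⅑)*16 = -⅓ + 16/9 = 13/9 ≈ 1.4444)
L(c) = -5 + 3*c (L(c) = (c + 2*c) - 5 = 3*c - 5 = -5 + 3*c)
R(t) = -5/9 (R(t) = 13/9 - 2 = -5/9)
k(q, V) = -⅚ (k(q, V) = -5*⅙ = -⅚)
v = -⅚ ≈ -0.83333
w(u, m) = -⅚ + m (w(u, m) = m - ⅚ = -⅚ + m)
w(-9, R(L(-2)))² = (-⅚ - 5/9)² = (-25/18)² = 625/324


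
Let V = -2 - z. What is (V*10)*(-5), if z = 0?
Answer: 100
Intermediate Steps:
V = -2 (V = -2 - 1*0 = -2 + 0 = -2)
(V*10)*(-5) = -2*10*(-5) = -20*(-5) = 100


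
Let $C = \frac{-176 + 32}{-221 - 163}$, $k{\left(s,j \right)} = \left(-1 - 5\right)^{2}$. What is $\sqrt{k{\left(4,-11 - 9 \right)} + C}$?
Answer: $\frac{\sqrt{582}}{4} \approx 6.0312$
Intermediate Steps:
$k{\left(s,j \right)} = 36$ ($k{\left(s,j \right)} = \left(-6\right)^{2} = 36$)
$C = \frac{3}{8}$ ($C = - \frac{144}{-384} = \left(-144\right) \left(- \frac{1}{384}\right) = \frac{3}{8} \approx 0.375$)
$\sqrt{k{\left(4,-11 - 9 \right)} + C} = \sqrt{36 + \frac{3}{8}} = \sqrt{\frac{291}{8}} = \frac{\sqrt{582}}{4}$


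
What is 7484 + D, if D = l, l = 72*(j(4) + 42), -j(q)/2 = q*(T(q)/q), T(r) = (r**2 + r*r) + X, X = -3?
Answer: 6332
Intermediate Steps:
T(r) = -3 + 2*r**2 (T(r) = (r**2 + r*r) - 3 = (r**2 + r**2) - 3 = 2*r**2 - 3 = -3 + 2*r**2)
j(q) = 6 - 4*q**2 (j(q) = -2*q*(-3 + 2*q**2)/q = -2*(-3 + 2*q**2) = 6 - 4*q**2)
l = -1152 (l = 72*((6 - 4*4**2) + 42) = 72*((6 - 4*16) + 42) = 72*((6 - 64) + 42) = 72*(-58 + 42) = 72*(-16) = -1152)
D = -1152
7484 + D = 7484 - 1152 = 6332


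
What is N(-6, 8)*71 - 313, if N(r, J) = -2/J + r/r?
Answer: -1039/4 ≈ -259.75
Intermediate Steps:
N(r, J) = 1 - 2/J (N(r, J) = -2/J + 1 = 1 - 2/J)
N(-6, 8)*71 - 313 = ((-2 + 8)/8)*71 - 313 = ((⅛)*6)*71 - 313 = (¾)*71 - 313 = 213/4 - 313 = -1039/4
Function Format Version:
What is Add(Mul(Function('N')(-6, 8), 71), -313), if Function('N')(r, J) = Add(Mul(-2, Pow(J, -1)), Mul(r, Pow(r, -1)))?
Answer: Rational(-1039, 4) ≈ -259.75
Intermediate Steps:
Function('N')(r, J) = Add(1, Mul(-2, Pow(J, -1))) (Function('N')(r, J) = Add(Mul(-2, Pow(J, -1)), 1) = Add(1, Mul(-2, Pow(J, -1))))
Add(Mul(Function('N')(-6, 8), 71), -313) = Add(Mul(Mul(Pow(8, -1), Add(-2, 8)), 71), -313) = Add(Mul(Mul(Rational(1, 8), 6), 71), -313) = Add(Mul(Rational(3, 4), 71), -313) = Add(Rational(213, 4), -313) = Rational(-1039, 4)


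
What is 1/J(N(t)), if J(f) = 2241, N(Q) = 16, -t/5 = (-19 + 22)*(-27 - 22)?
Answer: 1/2241 ≈ 0.00044623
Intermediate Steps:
t = 735 (t = -5*(-19 + 22)*(-27 - 22) = -15*(-49) = -5*(-147) = 735)
1/J(N(t)) = 1/2241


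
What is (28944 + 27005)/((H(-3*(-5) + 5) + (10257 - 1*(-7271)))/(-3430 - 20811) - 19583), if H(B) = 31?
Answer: -1356259709/474729062 ≈ -2.8569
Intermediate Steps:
(28944 + 27005)/((H(-3*(-5) + 5) + (10257 - 1*(-7271)))/(-3430 - 20811) - 19583) = (28944 + 27005)/((31 + (10257 - 1*(-7271)))/(-3430 - 20811) - 19583) = 55949/((31 + (10257 + 7271))/(-24241) - 19583) = 55949/((31 + 17528)*(-1/24241) - 19583) = 55949/(17559*(-1/24241) - 19583) = 55949/(-17559/24241 - 19583) = 55949/(-474729062/24241) = 55949*(-24241/474729062) = -1356259709/474729062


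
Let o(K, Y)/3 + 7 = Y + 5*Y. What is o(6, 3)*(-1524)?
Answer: -50292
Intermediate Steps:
o(K, Y) = -21 + 18*Y (o(K, Y) = -21 + 3*(Y + 5*Y) = -21 + 3*(6*Y) = -21 + 18*Y)
o(6, 3)*(-1524) = (-21 + 18*3)*(-1524) = (-21 + 54)*(-1524) = 33*(-1524) = -50292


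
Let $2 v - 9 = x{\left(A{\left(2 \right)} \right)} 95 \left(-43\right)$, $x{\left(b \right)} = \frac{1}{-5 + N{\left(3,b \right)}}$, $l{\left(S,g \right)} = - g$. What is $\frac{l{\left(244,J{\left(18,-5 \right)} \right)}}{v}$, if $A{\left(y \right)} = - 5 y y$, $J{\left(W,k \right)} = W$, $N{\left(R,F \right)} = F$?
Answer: $- \frac{90}{431} \approx -0.20882$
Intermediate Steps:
$A{\left(y \right)} = - 5 y^{2}$
$x{\left(b \right)} = \frac{1}{-5 + b}$
$v = \frac{431}{5}$ ($v = \frac{9}{2} + \frac{\frac{1}{-5 - 5 \cdot 2^{2}} \cdot 95 \left(-43\right)}{2} = \frac{9}{2} + \frac{\frac{1}{-5 - 20} \cdot 95 \left(-43\right)}{2} = \frac{9}{2} + \frac{\frac{1}{-25} \cdot 95 \left(-43\right)}{2} = \frac{9}{2} + \frac{\left(- \frac{1}{25}\right) 95 \left(-43\right)}{2} = \frac{9}{2} + \frac{\left(- \frac{19}{5}\right) \left(-43\right)}{2} = \frac{9}{2} + \frac{1}{2} \cdot \frac{817}{5} = \frac{9}{2} + \frac{817}{10} = \frac{431}{5} \approx 86.2$)
$\frac{l{\left(244,J{\left(18,-5 \right)} \right)}}{v} = \frac{\left(-1\right) 18}{\frac{431}{5}} = \left(-18\right) \frac{5}{431} = - \frac{90}{431}$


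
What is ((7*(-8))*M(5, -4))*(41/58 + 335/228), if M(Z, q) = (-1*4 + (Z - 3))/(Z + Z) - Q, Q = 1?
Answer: 402892/2755 ≈ 146.24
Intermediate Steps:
M(Z, q) = -1 + (-7 + Z)/(2*Z) (M(Z, q) = (-1*4 + (Z - 3))/(Z + Z) - 1*1 = (-4 + (-3 + Z))/((2*Z)) - 1 = (-7 + Z)*(1/(2*Z)) - 1 = (-7 + Z)/(2*Z) - 1 = -1 + (-7 + Z)/(2*Z))
((7*(-8))*M(5, -4))*(41/58 + 335/228) = ((7*(-8))*((1/2)*(-7 - 1*5)/5))*(41/58 + 335/228) = (-28*(-7 - 5)/5)*(41*(1/58) + 335*(1/228)) = (-28*(-12)/5)*(41/58 + 335/228) = -56*(-6/5)*(14389/6612) = (336/5)*(14389/6612) = 402892/2755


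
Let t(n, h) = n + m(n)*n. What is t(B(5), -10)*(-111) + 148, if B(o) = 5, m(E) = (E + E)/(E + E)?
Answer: -962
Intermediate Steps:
m(E) = 1 (m(E) = (2*E)/((2*E)) = (2*E)*(1/(2*E)) = 1)
t(n, h) = 2*n (t(n, h) = n + 1*n = n + n = 2*n)
t(B(5), -10)*(-111) + 148 = (2*5)*(-111) + 148 = 10*(-111) + 148 = -1110 + 148 = -962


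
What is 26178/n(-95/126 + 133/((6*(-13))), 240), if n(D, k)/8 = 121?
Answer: 13089/484 ≈ 27.043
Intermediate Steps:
n(D, k) = 968 (n(D, k) = 8*121 = 968)
26178/n(-95/126 + 133/((6*(-13))), 240) = 26178/968 = 26178*(1/968) = 13089/484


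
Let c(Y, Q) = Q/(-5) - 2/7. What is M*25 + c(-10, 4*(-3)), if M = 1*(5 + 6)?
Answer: 9699/35 ≈ 277.11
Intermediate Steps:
M = 11 (M = 1*11 = 11)
c(Y, Q) = -2/7 - Q/5 (c(Y, Q) = Q*(-⅕) - 2*⅐ = -Q/5 - 2/7 = -2/7 - Q/5)
M*25 + c(-10, 4*(-3)) = 11*25 + (-2/7 - 4*(-3)/5) = 275 + (-2/7 - ⅕*(-12)) = 275 + (-2/7 + 12/5) = 275 + 74/35 = 9699/35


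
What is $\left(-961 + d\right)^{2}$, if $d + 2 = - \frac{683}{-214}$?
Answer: $\frac{42188749201}{45796} \approx 9.2123 \cdot 10^{5}$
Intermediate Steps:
$d = \frac{255}{214}$ ($d = -2 - \frac{683}{-214} = -2 - - \frac{683}{214} = -2 + \frac{683}{214} = \frac{255}{214} \approx 1.1916$)
$\left(-961 + d\right)^{2} = \left(-961 + \frac{255}{214}\right)^{2} = \left(- \frac{205399}{214}\right)^{2} = \frac{42188749201}{45796}$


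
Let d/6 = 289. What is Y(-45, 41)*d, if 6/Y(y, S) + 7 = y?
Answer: -2601/13 ≈ -200.08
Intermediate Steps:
d = 1734 (d = 6*289 = 1734)
Y(y, S) = 6/(-7 + y)
Y(-45, 41)*d = (6/(-7 - 45))*1734 = (6/(-52))*1734 = (6*(-1/52))*1734 = -3/26*1734 = -2601/13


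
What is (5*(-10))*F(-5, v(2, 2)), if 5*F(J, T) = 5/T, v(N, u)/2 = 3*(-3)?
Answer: 25/9 ≈ 2.7778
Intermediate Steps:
v(N, u) = -18 (v(N, u) = 2*(3*(-3)) = 2*(-9) = -18)
F(J, T) = 1/T (F(J, T) = (5/T)/5 = 1/T)
(5*(-10))*F(-5, v(2, 2)) = (5*(-10))/(-18) = -50*(-1/18) = 25/9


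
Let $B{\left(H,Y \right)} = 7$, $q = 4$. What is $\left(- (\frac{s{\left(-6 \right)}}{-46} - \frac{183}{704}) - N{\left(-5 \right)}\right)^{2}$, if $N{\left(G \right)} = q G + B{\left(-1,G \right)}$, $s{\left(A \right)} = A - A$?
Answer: $\frac{87142225}{495616} \approx 175.83$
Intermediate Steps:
$s{\left(A \right)} = 0$
$N{\left(G \right)} = 7 + 4 G$ ($N{\left(G \right)} = 4 G + 7 = 7 + 4 G$)
$\left(- (\frac{s{\left(-6 \right)}}{-46} - \frac{183}{704}) - N{\left(-5 \right)}\right)^{2} = \left(- (\frac{0}{-46} - \frac{183}{704}) - \left(7 + 4 \left(-5\right)\right)\right)^{2} = \left(- (0 \left(- \frac{1}{46}\right) - \frac{183}{704}) - \left(7 - 20\right)\right)^{2} = \left(- (0 - \frac{183}{704}) - -13\right)^{2} = \left(\left(-1\right) \left(- \frac{183}{704}\right) + 13\right)^{2} = \left(\frac{183}{704} + 13\right)^{2} = \left(\frac{9335}{704}\right)^{2} = \frac{87142225}{495616}$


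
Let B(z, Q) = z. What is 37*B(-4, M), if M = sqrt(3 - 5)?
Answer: -148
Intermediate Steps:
M = I*sqrt(2) (M = sqrt(-2) = I*sqrt(2) ≈ 1.4142*I)
37*B(-4, M) = 37*(-4) = -148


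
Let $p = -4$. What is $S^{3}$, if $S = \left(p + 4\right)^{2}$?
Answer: $0$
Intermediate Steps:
$S = 0$ ($S = \left(-4 + 4\right)^{2} = 0^{2} = 0$)
$S^{3} = 0^{3} = 0$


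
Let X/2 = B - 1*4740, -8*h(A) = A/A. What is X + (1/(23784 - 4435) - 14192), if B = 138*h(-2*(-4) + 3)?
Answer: -917394135/38698 ≈ -23707.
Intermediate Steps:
h(A) = -⅛ (h(A) = -A/(8*A) = -⅛*1 = -⅛)
B = -69/4 (B = 138*(-⅛) = -69/4 ≈ -17.250)
X = -19029/2 (X = 2*(-69/4 - 1*4740) = 2*(-69/4 - 4740) = 2*(-19029/4) = -19029/2 ≈ -9514.5)
X + (1/(23784 - 4435) - 14192) = -19029/2 + (1/(23784 - 4435) - 14192) = -19029/2 + (1/19349 - 14192) = -19029/2 - 274601007/19349 = -917394135/38698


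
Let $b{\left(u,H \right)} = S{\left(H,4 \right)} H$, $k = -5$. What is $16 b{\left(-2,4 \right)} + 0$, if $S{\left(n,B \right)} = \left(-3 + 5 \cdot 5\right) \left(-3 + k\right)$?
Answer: $-11264$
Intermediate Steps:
$S{\left(n,B \right)} = -176$ ($S{\left(n,B \right)} = \left(-3 + 5 \cdot 5\right) \left(-3 - 5\right) = \left(-3 + 25\right) \left(-8\right) = 22 \left(-8\right) = -176$)
$b{\left(u,H \right)} = - 176 H$
$16 b{\left(-2,4 \right)} + 0 = 16 \left(\left(-176\right) 4\right) + 0 = 16 \left(-704\right) + 0 = -11264 + 0 = -11264$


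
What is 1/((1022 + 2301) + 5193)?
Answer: 1/8516 ≈ 0.00011743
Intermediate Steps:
1/((1022 + 2301) + 5193) = 1/(3323 + 5193) = 1/8516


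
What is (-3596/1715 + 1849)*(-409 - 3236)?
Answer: -2309063031/343 ≈ -6.7320e+6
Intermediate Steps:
(-3596/1715 + 1849)*(-409 - 3236) = (-3596*1/1715 + 1849)*(-3645) = (-3596/1715 + 1849)*(-3645) = (3167439/1715)*(-3645) = -2309063031/343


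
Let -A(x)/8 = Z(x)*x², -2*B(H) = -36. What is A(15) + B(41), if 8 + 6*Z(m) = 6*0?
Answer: 2418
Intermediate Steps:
Z(m) = -4/3 (Z(m) = -4/3 + (6*0)/6 = -4/3 + (⅙)*0 = -4/3 + 0 = -4/3)
B(H) = 18 (B(H) = -½*(-36) = 18)
A(x) = 32*x²/3 (A(x) = -(-32)*x²/3 = 32*x²/3)
A(15) + B(41) = (32/3)*15² + 18 = (32/3)*225 + 18 = 2400 + 18 = 2418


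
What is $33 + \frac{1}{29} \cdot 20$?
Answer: $\frac{977}{29} \approx 33.69$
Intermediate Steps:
$33 + \frac{1}{29} \cdot 20 = 33 + \frac{20}{29} = \frac{977}{29}$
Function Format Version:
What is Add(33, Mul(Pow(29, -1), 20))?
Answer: Rational(977, 29) ≈ 33.690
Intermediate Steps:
Add(33, Mul(Pow(29, -1), 20)) = Add(33, Mul(Rational(1, 29), 20)) = Add(33, Rational(20, 29)) = Rational(977, 29)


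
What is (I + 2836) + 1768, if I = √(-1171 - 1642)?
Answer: 4604 + I*√2813 ≈ 4604.0 + 53.038*I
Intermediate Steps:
I = I*√2813 (I = √(-2813) = I*√2813 ≈ 53.038*I)
(I + 2836) + 1768 = (I*√2813 + 2836) + 1768 = (2836 + I*√2813) + 1768 = 4604 + I*√2813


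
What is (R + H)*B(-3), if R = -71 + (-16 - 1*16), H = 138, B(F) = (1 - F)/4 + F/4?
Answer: 35/4 ≈ 8.7500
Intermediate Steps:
B(F) = ¼ (B(F) = (1 - F)*(¼) + F*(¼) = (¼ - F/4) + F/4 = ¼)
R = -103 (R = -71 + (-16 - 16) = -71 - 32 = -103)
(R + H)*B(-3) = (-103 + 138)*(¼) = 35*(¼) = 35/4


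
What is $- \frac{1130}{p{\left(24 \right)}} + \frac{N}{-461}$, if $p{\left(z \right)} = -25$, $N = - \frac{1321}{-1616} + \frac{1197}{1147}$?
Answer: $\frac{193096920977}{4272437360} \approx 45.196$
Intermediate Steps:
$N = \frac{3449539}{1853552}$ ($N = \left(-1321\right) \left(- \frac{1}{1616}\right) + 1197 \cdot \frac{1}{1147} = \frac{1321}{1616} + \frac{1197}{1147} = \frac{3449539}{1853552} \approx 1.861$)
$- \frac{1130}{p{\left(24 \right)}} + \frac{N}{-461} = - \frac{1130}{-25} + \frac{3449539}{1853552 \left(-461\right)} = \left(-1130\right) \left(- \frac{1}{25}\right) + \frac{3449539}{1853552} \left(- \frac{1}{461}\right) = \frac{226}{5} - \frac{3449539}{854487472} = \frac{193096920977}{4272437360}$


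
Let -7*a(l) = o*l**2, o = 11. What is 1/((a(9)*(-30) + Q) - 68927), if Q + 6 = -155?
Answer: -7/456886 ≈ -1.5321e-5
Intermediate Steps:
Q = -161 (Q = -6 - 155 = -161)
a(l) = -11*l**2/7
1/((a(9)*(-30) + Q) - 68927) = 1/((-11/7*9**2*(-30) - 161) - 68927) = 1/((-11/7*81*(-30) - 161) - 68927) = 1/((-891/7*(-30) - 161) - 68927) = 1/((26730/7 - 161) - 68927) = 1/(25603/7 - 68927) = 1/(-456886/7) = -7/456886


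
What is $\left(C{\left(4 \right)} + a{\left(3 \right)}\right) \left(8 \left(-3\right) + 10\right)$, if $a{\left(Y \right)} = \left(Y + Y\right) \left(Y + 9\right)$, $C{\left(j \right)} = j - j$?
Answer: $-1008$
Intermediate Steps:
$C{\left(j \right)} = 0$
$a{\left(Y \right)} = 2 Y \left(9 + Y\right)$
$\left(C{\left(4 \right)} + a{\left(3 \right)}\right) \left(8 \left(-3\right) + 10\right) = \left(0 + 2 \cdot 3 \left(9 + 3\right)\right) \left(8 \left(-3\right) + 10\right) = \left(0 + 2 \cdot 3 \cdot 12\right) \left(-24 + 10\right) = \left(0 + 72\right) \left(-14\right) = 72 \left(-14\right) = -1008$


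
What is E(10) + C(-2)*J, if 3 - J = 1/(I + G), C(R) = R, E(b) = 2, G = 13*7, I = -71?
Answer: -39/10 ≈ -3.9000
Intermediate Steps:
G = 91
J = 59/20 (J = 3 - 1/(-71 + 91) = 3 - 1/20 = 59/20 ≈ 2.9500)
E(10) + C(-2)*J = 2 - 2*59/20 = 2 - 59/10 = -39/10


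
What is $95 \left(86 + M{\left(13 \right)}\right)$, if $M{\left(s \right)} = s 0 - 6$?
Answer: $7600$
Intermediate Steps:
$M{\left(s \right)} = -6$ ($M{\left(s \right)} = 0 - 6 = -6$)
$95 \left(86 + M{\left(13 \right)}\right) = 95 \left(86 - 6\right) = 95 \cdot 80 = 7600$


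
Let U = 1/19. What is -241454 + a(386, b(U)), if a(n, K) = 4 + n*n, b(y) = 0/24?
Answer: -92454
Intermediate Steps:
U = 1/19 ≈ 0.052632
b(y) = 0 (b(y) = 0*(1/24) = 0)
a(n, K) = 4 + n**2
-241454 + a(386, b(U)) = -241454 + (4 + 386**2) = -241454 + (4 + 148996) = -241454 + 149000 = -92454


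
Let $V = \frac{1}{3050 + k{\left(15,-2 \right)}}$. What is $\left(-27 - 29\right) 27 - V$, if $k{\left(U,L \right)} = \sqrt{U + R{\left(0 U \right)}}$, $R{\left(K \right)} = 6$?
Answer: $- \frac{14065351298}{9302479} + \frac{\sqrt{21}}{9302479} \approx -1512.0$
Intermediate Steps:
$k{\left(U,L \right)} = \sqrt{6 + U}$ ($k{\left(U,L \right)} = \sqrt{U + 6} = \sqrt{6 + U}$)
$V = \frac{1}{3050 + \sqrt{21}}$ ($V = \frac{1}{3050 + \sqrt{6 + 15}} = \frac{1}{3050 + \sqrt{21}} \approx 0.00032738$)
$\left(-27 - 29\right) 27 - V = \left(-27 - 29\right) 27 - \left(\frac{3050}{9302479} - \frac{\sqrt{21}}{9302479}\right) = \left(-56\right) 27 - \left(\frac{3050}{9302479} - \frac{\sqrt{21}}{9302479}\right) = -1512 - \left(\frac{3050}{9302479} - \frac{\sqrt{21}}{9302479}\right) = - \frac{14065351298}{9302479} + \frac{\sqrt{21}}{9302479}$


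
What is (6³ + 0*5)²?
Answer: 46656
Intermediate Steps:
(6³ + 0*5)² = (216 + 0)² = 216² = 46656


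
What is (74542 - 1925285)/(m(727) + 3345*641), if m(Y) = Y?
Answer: -1850743/2144872 ≈ -0.86287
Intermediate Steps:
(74542 - 1925285)/(m(727) + 3345*641) = (74542 - 1925285)/(727 + 3345*641) = -1850743/(727 + 2144145) = -1850743/2144872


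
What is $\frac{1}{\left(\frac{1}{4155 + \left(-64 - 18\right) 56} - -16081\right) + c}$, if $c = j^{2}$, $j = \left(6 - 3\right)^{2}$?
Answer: $\frac{437}{7062793} \approx 6.1874 \cdot 10^{-5}$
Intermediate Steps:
$j = 9$ ($j = 3^{2} = 9$)
$c = 81$ ($c = 9^{2} = 81$)
$\frac{1}{\left(\frac{1}{4155 + \left(-64 - 18\right) 56} - -16081\right) + c} = \frac{1}{\left(\frac{1}{4155 + \left(-64 - 18\right) 56} - -16081\right) + 81} = \frac{1}{\left(\frac{1}{4155 - 4592} + 16081\right) + 81} = \frac{1}{\left(\frac{1}{-437} + 16081\right) + 81} = \frac{1}{\left(- \frac{1}{437} + 16081\right) + 81} = \frac{1}{\frac{7027396}{437} + 81} = \frac{1}{\frac{7062793}{437}} = \frac{437}{7062793}$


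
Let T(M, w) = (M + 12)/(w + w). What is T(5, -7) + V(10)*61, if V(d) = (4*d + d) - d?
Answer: 34143/14 ≈ 2438.8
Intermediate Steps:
V(d) = 4*d (V(d) = 5*d - d = 4*d)
T(M, w) = (12 + M)/(2*w) (T(M, w) = (12 + M)/((2*w)) = (12 + M)*(1/(2*w)) = (12 + M)/(2*w))
T(5, -7) + V(10)*61 = (½)*(12 + 5)/(-7) + (4*10)*61 = (½)*(-⅐)*17 + 40*61 = -17/14 + 2440 = 34143/14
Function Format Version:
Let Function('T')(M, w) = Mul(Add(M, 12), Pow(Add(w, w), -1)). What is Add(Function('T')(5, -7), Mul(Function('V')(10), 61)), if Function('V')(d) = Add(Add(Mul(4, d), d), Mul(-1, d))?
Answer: Rational(34143, 14) ≈ 2438.8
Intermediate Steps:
Function('V')(d) = Mul(4, d) (Function('V')(d) = Add(Mul(5, d), Mul(-1, d)) = Mul(4, d))
Function('T')(M, w) = Mul(Rational(1, 2), Pow(w, -1), Add(12, M)) (Function('T')(M, w) = Mul(Add(12, M), Pow(Mul(2, w), -1)) = Mul(Add(12, M), Mul(Rational(1, 2), Pow(w, -1))) = Mul(Rational(1, 2), Pow(w, -1), Add(12, M)))
Add(Function('T')(5, -7), Mul(Function('V')(10), 61)) = Add(Mul(Rational(1, 2), Pow(-7, -1), Add(12, 5)), Mul(Mul(4, 10), 61)) = Add(Mul(Rational(1, 2), Rational(-1, 7), 17), Mul(40, 61)) = Add(Rational(-17, 14), 2440) = Rational(34143, 14)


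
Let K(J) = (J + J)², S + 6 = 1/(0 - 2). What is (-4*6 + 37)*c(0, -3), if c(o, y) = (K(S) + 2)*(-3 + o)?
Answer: -6669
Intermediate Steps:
S = -13/2 (S = -6 + 1/(0 - 2) = -6 + 1/(-2) = -6 - ½ = -13/2 ≈ -6.5000)
K(J) = 4*J² (K(J) = (2*J)² = 4*J²)
c(o, y) = -513 + 171*o (c(o, y) = (4*(-13/2)² + 2)*(-3 + o) = (4*(169/4) + 2)*(-3 + o) = (169 + 2)*(-3 + o) = 171*(-3 + o) = -513 + 171*o)
(-4*6 + 37)*c(0, -3) = (-4*6 + 37)*(-513 + 171*0) = (-24 + 37)*(-513 + 0) = 13*(-513) = -6669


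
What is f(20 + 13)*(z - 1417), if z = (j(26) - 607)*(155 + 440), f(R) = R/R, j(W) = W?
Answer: -347112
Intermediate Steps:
f(R) = 1
z = -345695 (z = (26 - 607)*(155 + 440) = -581*595 = -345695)
f(20 + 13)*(z - 1417) = 1*(-345695 - 1417) = 1*(-347112) = -347112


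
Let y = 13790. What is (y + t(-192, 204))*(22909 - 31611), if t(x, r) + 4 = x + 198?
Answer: -120017984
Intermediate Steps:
t(x, r) = 194 + x (t(x, r) = -4 + (x + 198) = -4 + (198 + x) = 194 + x)
(y + t(-192, 204))*(22909 - 31611) = (13790 + (194 - 192))*(22909 - 31611) = (13790 + 2)*(-8702) = 13792*(-8702) = -120017984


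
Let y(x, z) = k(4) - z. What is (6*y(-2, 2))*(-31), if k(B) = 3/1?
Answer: -186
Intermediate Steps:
k(B) = 3 (k(B) = 3*1 = 3)
y(x, z) = 3 - z
(6*y(-2, 2))*(-31) = (6*(3 - 1*2))*(-31) = (6*(3 - 2))*(-31) = (6*1)*(-31) = 6*(-31) = -186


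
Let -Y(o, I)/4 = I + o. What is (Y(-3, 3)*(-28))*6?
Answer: 0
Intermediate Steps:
Y(o, I) = -4*I - 4*o (Y(o, I) = -4*(I + o) = -4*I - 4*o)
(Y(-3, 3)*(-28))*6 = ((-4*3 - 4*(-3))*(-28))*6 = ((-12 + 12)*(-28))*6 = (0*(-28))*6 = 0*6 = 0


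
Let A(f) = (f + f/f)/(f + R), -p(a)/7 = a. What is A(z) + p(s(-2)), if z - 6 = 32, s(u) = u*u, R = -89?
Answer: -489/17 ≈ -28.765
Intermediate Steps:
s(u) = u²
p(a) = -7*a
z = 38 (z = 6 + 32 = 38)
A(f) = (1 + f)/(-89 + f) (A(f) = (f + f/f)/(f - 89) = (f + 1)/(-89 + f) = (1 + f)/(-89 + f))
A(z) + p(s(-2)) = (1 + 38)/(-89 + 38) - 7*(-2)² = 39/(-51) - 7*4 = -1/51*39 - 28 = -13/17 - 28 = -489/17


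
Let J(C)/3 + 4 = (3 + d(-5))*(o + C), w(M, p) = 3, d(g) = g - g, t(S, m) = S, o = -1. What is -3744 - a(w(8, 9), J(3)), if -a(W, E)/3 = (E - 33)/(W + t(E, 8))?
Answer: -3753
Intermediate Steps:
d(g) = 0
J(C) = -21 + 9*C (J(C) = -12 + 3*((3 + 0)*(-1 + C)) = -12 + 3*(3*(-1 + C)) = -12 + 3*(-3 + 3*C) = -12 + (-9 + 9*C) = -21 + 9*C)
a(W, E) = -3*(-33 + E)/(E + W) (a(W, E) = -3*(E - 33)/(W + E) = -3*(-33 + E)/(E + W))
-3744 - a(w(8, 9), J(3)) = -3744 - 3*(33 - (-21 + 9*3))/((-21 + 9*3) + 3) = -3744 - 3*(33 - (-21 + 27))/((-21 + 27) + 3) = -3744 - 3*(33 - 1*6)/(6 + 3) = -3744 - 3*(33 - 6)/9 = -3744 - 3*27/9 = -3744 - 1*9 = -3744 - 9 = -3753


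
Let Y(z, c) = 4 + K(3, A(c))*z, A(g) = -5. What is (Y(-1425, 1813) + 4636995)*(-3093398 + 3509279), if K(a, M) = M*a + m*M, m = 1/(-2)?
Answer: 3871695322863/2 ≈ 1.9358e+12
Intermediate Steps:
m = -½ ≈ -0.50000
K(a, M) = -M/2 + M*a (K(a, M) = M*a - M/2 = -M/2 + M*a)
Y(z, c) = 4 - 25*z/2 (Y(z, c) = 4 + (-5*(-½ + 3))*z = 4 + (-5*5/2)*z = 4 - 25*z/2)
(Y(-1425, 1813) + 4636995)*(-3093398 + 3509279) = ((4 - 25/2*(-1425)) + 4636995)*(-3093398 + 3509279) = ((4 + 35625/2) + 4636995)*415881 = (35633/2 + 4636995)*415881 = (9309623/2)*415881 = 3871695322863/2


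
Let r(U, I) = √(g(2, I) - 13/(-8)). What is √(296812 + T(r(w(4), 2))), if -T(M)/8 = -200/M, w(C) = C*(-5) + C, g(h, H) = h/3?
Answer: 2*√(8978563 + 1760*√330)/11 ≈ 545.77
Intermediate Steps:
g(h, H) = h/3 (g(h, H) = h*(⅓) = h/3)
w(C) = -4*C (w(C) = -5*C + C = -4*C)
r(U, I) = √330/12 (r(U, I) = √((⅓)*2 - 13/(-8)) = √(⅔ - 13*(-⅛)) = √(⅔ + 13/8) = √(55/24) = √330/12)
T(M) = 1600/M (T(M) = -(-1600)/M = 1600/M)
√(296812 + T(r(w(4), 2))) = √(296812 + 1600/((√330/12))) = √(296812 + 1600*(2*√330/55)) = √(296812 + 640*√330/11)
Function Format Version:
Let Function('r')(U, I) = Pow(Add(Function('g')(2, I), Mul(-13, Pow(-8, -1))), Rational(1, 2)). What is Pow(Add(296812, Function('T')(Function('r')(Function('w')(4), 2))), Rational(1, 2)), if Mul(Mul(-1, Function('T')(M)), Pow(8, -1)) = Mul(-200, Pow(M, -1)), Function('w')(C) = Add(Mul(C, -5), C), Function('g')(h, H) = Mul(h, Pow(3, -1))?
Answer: Mul(Rational(2, 11), Pow(Add(8978563, Mul(1760, Pow(330, Rational(1, 2)))), Rational(1, 2))) ≈ 545.77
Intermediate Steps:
Function('g')(h, H) = Mul(Rational(1, 3), h) (Function('g')(h, H) = Mul(h, Rational(1, 3)) = Mul(Rational(1, 3), h))
Function('w')(C) = Mul(-4, C) (Function('w')(C) = Add(Mul(-5, C), C) = Mul(-4, C))
Function('r')(U, I) = Mul(Rational(1, 12), Pow(330, Rational(1, 2))) (Function('r')(U, I) = Pow(Add(Mul(Rational(1, 3), 2), Mul(-13, Pow(-8, -1))), Rational(1, 2)) = Pow(Add(Rational(2, 3), Mul(-13, Rational(-1, 8))), Rational(1, 2)) = Pow(Add(Rational(2, 3), Rational(13, 8)), Rational(1, 2)) = Pow(Rational(55, 24), Rational(1, 2)) = Mul(Rational(1, 12), Pow(330, Rational(1, 2))))
Function('T')(M) = Mul(1600, Pow(M, -1)) (Function('T')(M) = Mul(-8, Mul(-200, Pow(M, -1))) = Mul(1600, Pow(M, -1)))
Pow(Add(296812, Function('T')(Function('r')(Function('w')(4), 2))), Rational(1, 2)) = Pow(Add(296812, Mul(1600, Pow(Mul(Rational(1, 12), Pow(330, Rational(1, 2))), -1))), Rational(1, 2)) = Pow(Add(296812, Mul(1600, Mul(Rational(2, 55), Pow(330, Rational(1, 2))))), Rational(1, 2)) = Pow(Add(296812, Mul(Rational(640, 11), Pow(330, Rational(1, 2)))), Rational(1, 2))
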